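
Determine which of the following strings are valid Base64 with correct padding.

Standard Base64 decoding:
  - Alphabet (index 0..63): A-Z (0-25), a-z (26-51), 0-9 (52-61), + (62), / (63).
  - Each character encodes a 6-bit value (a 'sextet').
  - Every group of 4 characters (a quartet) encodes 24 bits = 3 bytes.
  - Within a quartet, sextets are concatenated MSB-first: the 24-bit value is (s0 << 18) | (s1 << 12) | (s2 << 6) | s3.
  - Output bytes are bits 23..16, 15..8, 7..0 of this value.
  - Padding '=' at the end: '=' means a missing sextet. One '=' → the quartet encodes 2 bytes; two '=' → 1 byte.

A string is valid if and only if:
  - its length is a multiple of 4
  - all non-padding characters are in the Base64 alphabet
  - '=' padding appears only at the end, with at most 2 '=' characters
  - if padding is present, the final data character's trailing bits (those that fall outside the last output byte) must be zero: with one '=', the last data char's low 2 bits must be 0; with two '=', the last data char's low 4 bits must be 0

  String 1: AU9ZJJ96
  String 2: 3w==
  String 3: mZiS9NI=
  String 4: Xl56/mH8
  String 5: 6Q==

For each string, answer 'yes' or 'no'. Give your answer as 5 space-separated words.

Answer: yes yes yes yes yes

Derivation:
String 1: 'AU9ZJJ96' → valid
String 2: '3w==' → valid
String 3: 'mZiS9NI=' → valid
String 4: 'Xl56/mH8' → valid
String 5: '6Q==' → valid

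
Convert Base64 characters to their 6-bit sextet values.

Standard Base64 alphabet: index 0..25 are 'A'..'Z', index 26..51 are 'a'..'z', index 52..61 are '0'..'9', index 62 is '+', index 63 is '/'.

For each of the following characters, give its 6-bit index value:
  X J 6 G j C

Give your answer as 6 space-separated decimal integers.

'X': A..Z range, ord('X') − ord('A') = 23
'J': A..Z range, ord('J') − ord('A') = 9
'6': 0..9 range, 52 + ord('6') − ord('0') = 58
'G': A..Z range, ord('G') − ord('A') = 6
'j': a..z range, 26 + ord('j') − ord('a') = 35
'C': A..Z range, ord('C') − ord('A') = 2

Answer: 23 9 58 6 35 2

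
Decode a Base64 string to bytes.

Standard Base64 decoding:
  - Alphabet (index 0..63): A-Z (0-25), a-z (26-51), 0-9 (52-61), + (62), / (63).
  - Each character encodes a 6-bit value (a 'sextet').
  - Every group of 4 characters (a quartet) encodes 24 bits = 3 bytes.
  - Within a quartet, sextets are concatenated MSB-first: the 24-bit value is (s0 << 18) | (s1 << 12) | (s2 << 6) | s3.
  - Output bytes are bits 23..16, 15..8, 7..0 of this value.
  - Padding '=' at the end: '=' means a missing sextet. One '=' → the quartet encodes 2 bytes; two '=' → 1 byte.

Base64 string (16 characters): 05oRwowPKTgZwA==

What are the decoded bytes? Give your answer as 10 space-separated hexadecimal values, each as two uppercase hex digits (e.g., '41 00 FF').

Answer: D3 9A 11 C2 8C 0F 29 38 19 C0

Derivation:
After char 0 ('0'=52): chars_in_quartet=1 acc=0x34 bytes_emitted=0
After char 1 ('5'=57): chars_in_quartet=2 acc=0xD39 bytes_emitted=0
After char 2 ('o'=40): chars_in_quartet=3 acc=0x34E68 bytes_emitted=0
After char 3 ('R'=17): chars_in_quartet=4 acc=0xD39A11 -> emit D3 9A 11, reset; bytes_emitted=3
After char 4 ('w'=48): chars_in_quartet=1 acc=0x30 bytes_emitted=3
After char 5 ('o'=40): chars_in_quartet=2 acc=0xC28 bytes_emitted=3
After char 6 ('w'=48): chars_in_quartet=3 acc=0x30A30 bytes_emitted=3
After char 7 ('P'=15): chars_in_quartet=4 acc=0xC28C0F -> emit C2 8C 0F, reset; bytes_emitted=6
After char 8 ('K'=10): chars_in_quartet=1 acc=0xA bytes_emitted=6
After char 9 ('T'=19): chars_in_quartet=2 acc=0x293 bytes_emitted=6
After char 10 ('g'=32): chars_in_quartet=3 acc=0xA4E0 bytes_emitted=6
After char 11 ('Z'=25): chars_in_quartet=4 acc=0x293819 -> emit 29 38 19, reset; bytes_emitted=9
After char 12 ('w'=48): chars_in_quartet=1 acc=0x30 bytes_emitted=9
After char 13 ('A'=0): chars_in_quartet=2 acc=0xC00 bytes_emitted=9
Padding '==': partial quartet acc=0xC00 -> emit C0; bytes_emitted=10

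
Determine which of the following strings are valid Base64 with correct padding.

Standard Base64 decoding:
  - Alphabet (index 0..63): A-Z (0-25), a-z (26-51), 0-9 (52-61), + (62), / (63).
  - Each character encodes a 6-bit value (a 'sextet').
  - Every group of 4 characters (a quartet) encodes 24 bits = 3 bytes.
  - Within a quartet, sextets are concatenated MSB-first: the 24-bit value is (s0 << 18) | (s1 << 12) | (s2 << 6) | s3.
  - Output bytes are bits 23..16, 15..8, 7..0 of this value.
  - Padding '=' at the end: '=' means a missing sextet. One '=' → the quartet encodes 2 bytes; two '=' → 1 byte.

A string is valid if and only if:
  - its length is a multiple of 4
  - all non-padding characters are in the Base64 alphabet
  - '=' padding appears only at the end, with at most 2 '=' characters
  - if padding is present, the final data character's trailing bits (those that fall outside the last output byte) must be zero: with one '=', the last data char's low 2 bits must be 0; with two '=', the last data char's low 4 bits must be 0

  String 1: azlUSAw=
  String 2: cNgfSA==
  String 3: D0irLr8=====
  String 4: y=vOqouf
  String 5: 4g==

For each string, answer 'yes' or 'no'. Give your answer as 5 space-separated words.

Answer: yes yes no no yes

Derivation:
String 1: 'azlUSAw=' → valid
String 2: 'cNgfSA==' → valid
String 3: 'D0irLr8=====' → invalid (5 pad chars (max 2))
String 4: 'y=vOqouf' → invalid (bad char(s): ['=']; '=' in middle)
String 5: '4g==' → valid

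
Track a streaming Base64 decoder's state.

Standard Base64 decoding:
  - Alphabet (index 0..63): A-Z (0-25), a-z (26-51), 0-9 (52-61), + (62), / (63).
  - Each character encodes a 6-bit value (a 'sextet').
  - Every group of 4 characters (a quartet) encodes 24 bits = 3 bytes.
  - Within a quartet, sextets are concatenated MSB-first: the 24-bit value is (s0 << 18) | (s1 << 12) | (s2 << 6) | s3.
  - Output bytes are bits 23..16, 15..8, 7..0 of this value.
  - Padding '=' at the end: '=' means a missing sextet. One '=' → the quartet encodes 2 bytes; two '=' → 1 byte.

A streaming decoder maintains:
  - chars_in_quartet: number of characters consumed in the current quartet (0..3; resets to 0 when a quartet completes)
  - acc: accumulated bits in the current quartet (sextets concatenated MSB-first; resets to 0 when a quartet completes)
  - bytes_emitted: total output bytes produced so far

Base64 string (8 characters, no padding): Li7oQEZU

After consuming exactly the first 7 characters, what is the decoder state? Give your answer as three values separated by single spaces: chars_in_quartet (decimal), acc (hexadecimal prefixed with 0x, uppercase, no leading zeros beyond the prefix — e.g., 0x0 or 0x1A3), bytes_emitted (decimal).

After char 0 ('L'=11): chars_in_quartet=1 acc=0xB bytes_emitted=0
After char 1 ('i'=34): chars_in_quartet=2 acc=0x2E2 bytes_emitted=0
After char 2 ('7'=59): chars_in_quartet=3 acc=0xB8BB bytes_emitted=0
After char 3 ('o'=40): chars_in_quartet=4 acc=0x2E2EE8 -> emit 2E 2E E8, reset; bytes_emitted=3
After char 4 ('Q'=16): chars_in_quartet=1 acc=0x10 bytes_emitted=3
After char 5 ('E'=4): chars_in_quartet=2 acc=0x404 bytes_emitted=3
After char 6 ('Z'=25): chars_in_quartet=3 acc=0x10119 bytes_emitted=3

Answer: 3 0x10119 3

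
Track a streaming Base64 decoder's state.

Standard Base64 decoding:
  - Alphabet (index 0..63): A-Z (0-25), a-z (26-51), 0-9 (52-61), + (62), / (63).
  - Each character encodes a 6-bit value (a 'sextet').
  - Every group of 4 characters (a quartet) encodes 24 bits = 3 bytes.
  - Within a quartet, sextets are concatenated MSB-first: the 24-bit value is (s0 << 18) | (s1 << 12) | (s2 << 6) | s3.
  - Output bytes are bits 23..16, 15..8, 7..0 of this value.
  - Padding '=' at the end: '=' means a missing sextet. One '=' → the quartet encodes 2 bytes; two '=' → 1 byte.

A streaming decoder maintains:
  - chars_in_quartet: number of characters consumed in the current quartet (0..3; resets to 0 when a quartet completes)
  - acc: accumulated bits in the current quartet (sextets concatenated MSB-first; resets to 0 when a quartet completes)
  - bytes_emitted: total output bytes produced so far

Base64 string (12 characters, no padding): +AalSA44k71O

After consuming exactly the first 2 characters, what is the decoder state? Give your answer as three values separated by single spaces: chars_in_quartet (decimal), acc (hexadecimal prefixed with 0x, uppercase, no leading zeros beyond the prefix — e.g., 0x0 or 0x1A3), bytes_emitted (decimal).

After char 0 ('+'=62): chars_in_quartet=1 acc=0x3E bytes_emitted=0
After char 1 ('A'=0): chars_in_quartet=2 acc=0xF80 bytes_emitted=0

Answer: 2 0xF80 0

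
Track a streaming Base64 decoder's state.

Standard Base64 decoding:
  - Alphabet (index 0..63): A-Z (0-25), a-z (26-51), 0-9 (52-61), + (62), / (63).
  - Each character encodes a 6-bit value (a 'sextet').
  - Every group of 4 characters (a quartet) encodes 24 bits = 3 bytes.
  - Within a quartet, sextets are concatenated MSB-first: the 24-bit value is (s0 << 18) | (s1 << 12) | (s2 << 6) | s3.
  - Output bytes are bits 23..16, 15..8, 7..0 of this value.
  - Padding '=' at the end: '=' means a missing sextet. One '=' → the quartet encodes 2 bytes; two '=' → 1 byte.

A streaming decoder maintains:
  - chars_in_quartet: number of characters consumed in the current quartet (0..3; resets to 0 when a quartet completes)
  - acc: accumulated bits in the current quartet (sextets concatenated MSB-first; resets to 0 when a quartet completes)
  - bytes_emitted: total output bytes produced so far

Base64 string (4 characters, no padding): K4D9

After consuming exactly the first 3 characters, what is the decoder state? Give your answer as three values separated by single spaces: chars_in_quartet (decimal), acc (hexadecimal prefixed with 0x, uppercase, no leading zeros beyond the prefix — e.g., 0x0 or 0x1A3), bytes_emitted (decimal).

Answer: 3 0xAE03 0

Derivation:
After char 0 ('K'=10): chars_in_quartet=1 acc=0xA bytes_emitted=0
After char 1 ('4'=56): chars_in_quartet=2 acc=0x2B8 bytes_emitted=0
After char 2 ('D'=3): chars_in_quartet=3 acc=0xAE03 bytes_emitted=0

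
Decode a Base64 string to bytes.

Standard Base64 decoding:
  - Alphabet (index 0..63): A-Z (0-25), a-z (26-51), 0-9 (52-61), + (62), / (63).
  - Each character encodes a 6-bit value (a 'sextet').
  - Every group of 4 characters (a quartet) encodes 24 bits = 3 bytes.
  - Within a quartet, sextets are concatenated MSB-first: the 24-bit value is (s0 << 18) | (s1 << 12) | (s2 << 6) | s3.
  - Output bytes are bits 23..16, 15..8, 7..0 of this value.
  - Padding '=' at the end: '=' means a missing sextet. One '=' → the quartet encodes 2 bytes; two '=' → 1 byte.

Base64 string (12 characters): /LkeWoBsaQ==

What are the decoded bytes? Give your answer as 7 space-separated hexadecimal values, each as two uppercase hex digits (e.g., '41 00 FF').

After char 0 ('/'=63): chars_in_quartet=1 acc=0x3F bytes_emitted=0
After char 1 ('L'=11): chars_in_quartet=2 acc=0xFCB bytes_emitted=0
After char 2 ('k'=36): chars_in_quartet=3 acc=0x3F2E4 bytes_emitted=0
After char 3 ('e'=30): chars_in_quartet=4 acc=0xFCB91E -> emit FC B9 1E, reset; bytes_emitted=3
After char 4 ('W'=22): chars_in_quartet=1 acc=0x16 bytes_emitted=3
After char 5 ('o'=40): chars_in_quartet=2 acc=0x5A8 bytes_emitted=3
After char 6 ('B'=1): chars_in_quartet=3 acc=0x16A01 bytes_emitted=3
After char 7 ('s'=44): chars_in_quartet=4 acc=0x5A806C -> emit 5A 80 6C, reset; bytes_emitted=6
After char 8 ('a'=26): chars_in_quartet=1 acc=0x1A bytes_emitted=6
After char 9 ('Q'=16): chars_in_quartet=2 acc=0x690 bytes_emitted=6
Padding '==': partial quartet acc=0x690 -> emit 69; bytes_emitted=7

Answer: FC B9 1E 5A 80 6C 69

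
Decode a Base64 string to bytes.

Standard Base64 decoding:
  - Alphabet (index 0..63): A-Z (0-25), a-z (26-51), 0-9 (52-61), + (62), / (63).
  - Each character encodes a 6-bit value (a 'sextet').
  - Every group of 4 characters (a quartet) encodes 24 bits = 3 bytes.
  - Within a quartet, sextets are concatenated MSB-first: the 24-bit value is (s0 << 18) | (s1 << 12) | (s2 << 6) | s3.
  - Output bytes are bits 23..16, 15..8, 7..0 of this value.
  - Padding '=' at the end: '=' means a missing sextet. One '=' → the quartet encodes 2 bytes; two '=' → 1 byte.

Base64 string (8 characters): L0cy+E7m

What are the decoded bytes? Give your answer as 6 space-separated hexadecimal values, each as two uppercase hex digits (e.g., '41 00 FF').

Answer: 2F 47 32 F8 4E E6

Derivation:
After char 0 ('L'=11): chars_in_quartet=1 acc=0xB bytes_emitted=0
After char 1 ('0'=52): chars_in_quartet=2 acc=0x2F4 bytes_emitted=0
After char 2 ('c'=28): chars_in_quartet=3 acc=0xBD1C bytes_emitted=0
After char 3 ('y'=50): chars_in_quartet=4 acc=0x2F4732 -> emit 2F 47 32, reset; bytes_emitted=3
After char 4 ('+'=62): chars_in_quartet=1 acc=0x3E bytes_emitted=3
After char 5 ('E'=4): chars_in_quartet=2 acc=0xF84 bytes_emitted=3
After char 6 ('7'=59): chars_in_quartet=3 acc=0x3E13B bytes_emitted=3
After char 7 ('m'=38): chars_in_quartet=4 acc=0xF84EE6 -> emit F8 4E E6, reset; bytes_emitted=6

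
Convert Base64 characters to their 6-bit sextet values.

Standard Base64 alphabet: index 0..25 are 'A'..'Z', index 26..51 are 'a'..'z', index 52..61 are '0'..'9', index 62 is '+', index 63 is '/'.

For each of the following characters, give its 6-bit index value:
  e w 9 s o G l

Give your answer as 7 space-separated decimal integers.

Answer: 30 48 61 44 40 6 37

Derivation:
'e': a..z range, 26 + ord('e') − ord('a') = 30
'w': a..z range, 26 + ord('w') − ord('a') = 48
'9': 0..9 range, 52 + ord('9') − ord('0') = 61
's': a..z range, 26 + ord('s') − ord('a') = 44
'o': a..z range, 26 + ord('o') − ord('a') = 40
'G': A..Z range, ord('G') − ord('A') = 6
'l': a..z range, 26 + ord('l') − ord('a') = 37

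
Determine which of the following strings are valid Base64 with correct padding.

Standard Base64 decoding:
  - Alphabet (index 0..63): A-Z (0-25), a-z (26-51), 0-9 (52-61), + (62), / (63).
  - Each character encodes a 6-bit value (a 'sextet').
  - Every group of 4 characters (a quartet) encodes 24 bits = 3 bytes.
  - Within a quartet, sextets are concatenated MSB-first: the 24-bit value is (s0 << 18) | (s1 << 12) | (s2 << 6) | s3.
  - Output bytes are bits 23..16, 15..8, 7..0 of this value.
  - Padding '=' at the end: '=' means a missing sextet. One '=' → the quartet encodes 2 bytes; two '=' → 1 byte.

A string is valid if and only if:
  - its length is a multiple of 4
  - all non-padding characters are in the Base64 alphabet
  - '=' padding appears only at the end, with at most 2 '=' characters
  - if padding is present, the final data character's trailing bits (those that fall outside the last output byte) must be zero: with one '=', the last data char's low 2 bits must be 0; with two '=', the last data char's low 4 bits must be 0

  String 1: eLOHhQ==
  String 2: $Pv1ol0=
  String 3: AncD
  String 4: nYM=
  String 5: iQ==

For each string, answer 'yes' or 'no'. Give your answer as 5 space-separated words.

String 1: 'eLOHhQ==' → valid
String 2: '$Pv1ol0=' → invalid (bad char(s): ['$'])
String 3: 'AncD' → valid
String 4: 'nYM=' → valid
String 5: 'iQ==' → valid

Answer: yes no yes yes yes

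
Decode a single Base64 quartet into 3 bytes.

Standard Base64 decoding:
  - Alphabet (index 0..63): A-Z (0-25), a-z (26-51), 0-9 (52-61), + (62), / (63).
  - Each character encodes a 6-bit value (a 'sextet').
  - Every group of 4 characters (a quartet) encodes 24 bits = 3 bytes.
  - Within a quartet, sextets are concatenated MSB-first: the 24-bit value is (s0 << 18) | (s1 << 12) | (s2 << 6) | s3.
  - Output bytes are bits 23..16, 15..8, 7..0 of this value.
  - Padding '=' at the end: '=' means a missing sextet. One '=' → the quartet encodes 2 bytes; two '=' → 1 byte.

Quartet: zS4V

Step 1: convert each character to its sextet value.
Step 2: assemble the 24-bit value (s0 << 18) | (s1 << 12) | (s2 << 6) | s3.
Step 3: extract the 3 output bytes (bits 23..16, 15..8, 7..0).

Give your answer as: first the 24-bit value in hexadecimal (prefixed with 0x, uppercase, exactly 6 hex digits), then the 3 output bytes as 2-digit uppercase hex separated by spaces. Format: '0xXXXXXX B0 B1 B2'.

Answer: 0xCD2E15 CD 2E 15

Derivation:
Sextets: z=51, S=18, 4=56, V=21
24-bit: (51<<18) | (18<<12) | (56<<6) | 21
      = 0xCC0000 | 0x012000 | 0x000E00 | 0x000015
      = 0xCD2E15
Bytes: (v>>16)&0xFF=CD, (v>>8)&0xFF=2E, v&0xFF=15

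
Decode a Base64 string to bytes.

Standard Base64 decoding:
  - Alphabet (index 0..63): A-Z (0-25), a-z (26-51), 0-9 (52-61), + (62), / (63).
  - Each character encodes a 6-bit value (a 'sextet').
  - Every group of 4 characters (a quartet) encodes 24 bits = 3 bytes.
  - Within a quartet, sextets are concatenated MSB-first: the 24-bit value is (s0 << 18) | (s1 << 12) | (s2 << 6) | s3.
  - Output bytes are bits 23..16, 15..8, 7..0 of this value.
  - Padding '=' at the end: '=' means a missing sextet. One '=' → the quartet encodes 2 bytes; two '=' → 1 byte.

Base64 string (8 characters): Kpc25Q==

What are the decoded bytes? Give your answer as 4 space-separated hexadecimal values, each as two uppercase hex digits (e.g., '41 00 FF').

Answer: 2A 97 36 E5

Derivation:
After char 0 ('K'=10): chars_in_quartet=1 acc=0xA bytes_emitted=0
After char 1 ('p'=41): chars_in_quartet=2 acc=0x2A9 bytes_emitted=0
After char 2 ('c'=28): chars_in_quartet=3 acc=0xAA5C bytes_emitted=0
After char 3 ('2'=54): chars_in_quartet=4 acc=0x2A9736 -> emit 2A 97 36, reset; bytes_emitted=3
After char 4 ('5'=57): chars_in_quartet=1 acc=0x39 bytes_emitted=3
After char 5 ('Q'=16): chars_in_quartet=2 acc=0xE50 bytes_emitted=3
Padding '==': partial quartet acc=0xE50 -> emit E5; bytes_emitted=4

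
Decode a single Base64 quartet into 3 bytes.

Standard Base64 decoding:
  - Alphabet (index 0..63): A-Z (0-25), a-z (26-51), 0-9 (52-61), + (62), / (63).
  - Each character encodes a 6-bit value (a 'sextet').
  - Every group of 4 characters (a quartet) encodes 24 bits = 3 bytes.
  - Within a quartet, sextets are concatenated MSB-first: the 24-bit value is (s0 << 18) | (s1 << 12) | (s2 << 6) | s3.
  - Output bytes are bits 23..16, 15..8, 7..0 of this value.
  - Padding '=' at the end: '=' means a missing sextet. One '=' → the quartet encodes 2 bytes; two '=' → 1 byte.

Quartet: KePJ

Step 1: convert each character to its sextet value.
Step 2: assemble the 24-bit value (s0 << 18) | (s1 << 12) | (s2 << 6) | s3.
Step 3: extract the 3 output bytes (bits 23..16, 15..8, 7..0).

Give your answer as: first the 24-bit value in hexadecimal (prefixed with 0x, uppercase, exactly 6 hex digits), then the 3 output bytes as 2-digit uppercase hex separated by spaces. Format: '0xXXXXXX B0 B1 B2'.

Answer: 0x29E3C9 29 E3 C9

Derivation:
Sextets: K=10, e=30, P=15, J=9
24-bit: (10<<18) | (30<<12) | (15<<6) | 9
      = 0x280000 | 0x01E000 | 0x0003C0 | 0x000009
      = 0x29E3C9
Bytes: (v>>16)&0xFF=29, (v>>8)&0xFF=E3, v&0xFF=C9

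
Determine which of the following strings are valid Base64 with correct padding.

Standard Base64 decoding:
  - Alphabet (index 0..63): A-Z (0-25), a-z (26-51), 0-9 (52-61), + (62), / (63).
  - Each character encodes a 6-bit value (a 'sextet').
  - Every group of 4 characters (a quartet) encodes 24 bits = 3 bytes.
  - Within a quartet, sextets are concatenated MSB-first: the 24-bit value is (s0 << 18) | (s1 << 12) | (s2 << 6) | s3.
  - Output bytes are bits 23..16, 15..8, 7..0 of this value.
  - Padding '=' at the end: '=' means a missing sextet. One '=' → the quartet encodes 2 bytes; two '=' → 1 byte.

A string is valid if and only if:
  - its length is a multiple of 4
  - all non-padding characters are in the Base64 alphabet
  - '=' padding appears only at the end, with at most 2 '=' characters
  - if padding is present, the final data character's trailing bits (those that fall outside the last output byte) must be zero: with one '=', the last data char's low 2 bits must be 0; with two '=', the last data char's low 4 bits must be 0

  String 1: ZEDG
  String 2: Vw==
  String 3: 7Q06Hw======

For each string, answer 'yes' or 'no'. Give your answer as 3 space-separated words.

String 1: 'ZEDG' → valid
String 2: 'Vw==' → valid
String 3: '7Q06Hw======' → invalid (6 pad chars (max 2))

Answer: yes yes no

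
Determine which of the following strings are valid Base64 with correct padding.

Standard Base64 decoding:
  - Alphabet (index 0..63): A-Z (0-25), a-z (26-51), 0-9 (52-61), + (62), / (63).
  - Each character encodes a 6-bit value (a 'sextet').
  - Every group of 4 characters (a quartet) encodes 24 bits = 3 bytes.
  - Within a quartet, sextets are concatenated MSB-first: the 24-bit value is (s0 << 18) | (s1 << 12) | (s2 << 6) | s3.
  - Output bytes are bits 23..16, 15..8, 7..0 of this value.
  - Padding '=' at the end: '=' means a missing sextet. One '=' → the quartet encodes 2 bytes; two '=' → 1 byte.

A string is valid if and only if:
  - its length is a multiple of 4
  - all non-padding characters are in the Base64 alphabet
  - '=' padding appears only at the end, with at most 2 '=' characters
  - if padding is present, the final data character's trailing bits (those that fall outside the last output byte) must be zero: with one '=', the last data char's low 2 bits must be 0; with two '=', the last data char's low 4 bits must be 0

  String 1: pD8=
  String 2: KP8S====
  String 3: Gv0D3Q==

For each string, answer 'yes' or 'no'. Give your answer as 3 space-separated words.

Answer: yes no yes

Derivation:
String 1: 'pD8=' → valid
String 2: 'KP8S====' → invalid (4 pad chars (max 2))
String 3: 'Gv0D3Q==' → valid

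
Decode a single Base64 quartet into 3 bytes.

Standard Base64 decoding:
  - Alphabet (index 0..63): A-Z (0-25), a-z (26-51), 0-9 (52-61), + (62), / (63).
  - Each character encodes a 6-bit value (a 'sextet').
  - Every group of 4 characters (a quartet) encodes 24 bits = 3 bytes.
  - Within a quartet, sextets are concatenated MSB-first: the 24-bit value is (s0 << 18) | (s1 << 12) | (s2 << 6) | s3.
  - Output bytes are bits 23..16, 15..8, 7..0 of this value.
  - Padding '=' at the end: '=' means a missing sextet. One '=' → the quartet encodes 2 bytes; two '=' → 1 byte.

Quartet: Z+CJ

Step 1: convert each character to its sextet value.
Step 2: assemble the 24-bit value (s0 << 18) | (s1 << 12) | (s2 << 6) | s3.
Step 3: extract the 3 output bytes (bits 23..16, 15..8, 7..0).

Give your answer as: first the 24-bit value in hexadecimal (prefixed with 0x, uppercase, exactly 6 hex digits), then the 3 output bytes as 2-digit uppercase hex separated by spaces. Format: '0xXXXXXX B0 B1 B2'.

Sextets: Z=25, +=62, C=2, J=9
24-bit: (25<<18) | (62<<12) | (2<<6) | 9
      = 0x640000 | 0x03E000 | 0x000080 | 0x000009
      = 0x67E089
Bytes: (v>>16)&0xFF=67, (v>>8)&0xFF=E0, v&0xFF=89

Answer: 0x67E089 67 E0 89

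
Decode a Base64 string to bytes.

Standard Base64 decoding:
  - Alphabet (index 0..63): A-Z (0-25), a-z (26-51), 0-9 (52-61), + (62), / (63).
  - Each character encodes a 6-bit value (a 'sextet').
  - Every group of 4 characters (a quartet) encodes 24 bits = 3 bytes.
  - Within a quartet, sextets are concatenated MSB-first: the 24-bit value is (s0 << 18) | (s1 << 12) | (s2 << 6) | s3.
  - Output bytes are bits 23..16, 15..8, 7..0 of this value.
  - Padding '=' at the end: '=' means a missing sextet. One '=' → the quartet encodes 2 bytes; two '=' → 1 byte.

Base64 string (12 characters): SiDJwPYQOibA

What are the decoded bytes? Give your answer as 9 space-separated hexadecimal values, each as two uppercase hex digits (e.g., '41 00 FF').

After char 0 ('S'=18): chars_in_quartet=1 acc=0x12 bytes_emitted=0
After char 1 ('i'=34): chars_in_quartet=2 acc=0x4A2 bytes_emitted=0
After char 2 ('D'=3): chars_in_quartet=3 acc=0x12883 bytes_emitted=0
After char 3 ('J'=9): chars_in_quartet=4 acc=0x4A20C9 -> emit 4A 20 C9, reset; bytes_emitted=3
After char 4 ('w'=48): chars_in_quartet=1 acc=0x30 bytes_emitted=3
After char 5 ('P'=15): chars_in_quartet=2 acc=0xC0F bytes_emitted=3
After char 6 ('Y'=24): chars_in_quartet=3 acc=0x303D8 bytes_emitted=3
After char 7 ('Q'=16): chars_in_quartet=4 acc=0xC0F610 -> emit C0 F6 10, reset; bytes_emitted=6
After char 8 ('O'=14): chars_in_quartet=1 acc=0xE bytes_emitted=6
After char 9 ('i'=34): chars_in_quartet=2 acc=0x3A2 bytes_emitted=6
After char 10 ('b'=27): chars_in_quartet=3 acc=0xE89B bytes_emitted=6
After char 11 ('A'=0): chars_in_quartet=4 acc=0x3A26C0 -> emit 3A 26 C0, reset; bytes_emitted=9

Answer: 4A 20 C9 C0 F6 10 3A 26 C0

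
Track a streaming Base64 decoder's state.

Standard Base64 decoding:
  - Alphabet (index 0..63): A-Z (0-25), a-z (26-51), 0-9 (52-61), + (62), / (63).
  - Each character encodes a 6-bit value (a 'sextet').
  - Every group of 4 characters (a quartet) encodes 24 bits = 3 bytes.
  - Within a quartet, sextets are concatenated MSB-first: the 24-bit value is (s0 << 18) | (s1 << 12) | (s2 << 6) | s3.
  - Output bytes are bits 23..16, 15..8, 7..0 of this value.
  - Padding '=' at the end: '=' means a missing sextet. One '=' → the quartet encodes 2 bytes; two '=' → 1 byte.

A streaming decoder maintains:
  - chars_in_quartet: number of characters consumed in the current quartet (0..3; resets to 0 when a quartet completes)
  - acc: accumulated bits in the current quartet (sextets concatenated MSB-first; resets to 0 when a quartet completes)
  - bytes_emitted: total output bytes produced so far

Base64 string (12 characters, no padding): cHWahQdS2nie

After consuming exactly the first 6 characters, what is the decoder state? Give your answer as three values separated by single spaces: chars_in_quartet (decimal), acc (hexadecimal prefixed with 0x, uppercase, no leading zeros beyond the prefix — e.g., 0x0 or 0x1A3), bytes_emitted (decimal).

After char 0 ('c'=28): chars_in_quartet=1 acc=0x1C bytes_emitted=0
After char 1 ('H'=7): chars_in_quartet=2 acc=0x707 bytes_emitted=0
After char 2 ('W'=22): chars_in_quartet=3 acc=0x1C1D6 bytes_emitted=0
After char 3 ('a'=26): chars_in_quartet=4 acc=0x70759A -> emit 70 75 9A, reset; bytes_emitted=3
After char 4 ('h'=33): chars_in_quartet=1 acc=0x21 bytes_emitted=3
After char 5 ('Q'=16): chars_in_quartet=2 acc=0x850 bytes_emitted=3

Answer: 2 0x850 3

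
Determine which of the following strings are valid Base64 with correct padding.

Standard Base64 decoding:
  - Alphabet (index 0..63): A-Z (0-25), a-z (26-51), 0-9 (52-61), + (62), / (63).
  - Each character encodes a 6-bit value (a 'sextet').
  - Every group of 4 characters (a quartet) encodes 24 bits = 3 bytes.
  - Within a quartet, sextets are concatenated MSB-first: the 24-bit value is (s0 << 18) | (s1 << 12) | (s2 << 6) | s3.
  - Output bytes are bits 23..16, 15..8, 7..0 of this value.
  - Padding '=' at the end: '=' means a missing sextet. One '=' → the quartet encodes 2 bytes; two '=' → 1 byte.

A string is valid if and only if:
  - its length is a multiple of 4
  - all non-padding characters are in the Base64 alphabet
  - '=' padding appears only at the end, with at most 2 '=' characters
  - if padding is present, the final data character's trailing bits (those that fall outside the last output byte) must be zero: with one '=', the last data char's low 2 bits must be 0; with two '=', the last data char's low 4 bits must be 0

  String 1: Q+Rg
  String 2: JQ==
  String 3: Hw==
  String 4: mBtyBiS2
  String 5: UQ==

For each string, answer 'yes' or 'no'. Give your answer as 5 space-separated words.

Answer: yes yes yes yes yes

Derivation:
String 1: 'Q+Rg' → valid
String 2: 'JQ==' → valid
String 3: 'Hw==' → valid
String 4: 'mBtyBiS2' → valid
String 5: 'UQ==' → valid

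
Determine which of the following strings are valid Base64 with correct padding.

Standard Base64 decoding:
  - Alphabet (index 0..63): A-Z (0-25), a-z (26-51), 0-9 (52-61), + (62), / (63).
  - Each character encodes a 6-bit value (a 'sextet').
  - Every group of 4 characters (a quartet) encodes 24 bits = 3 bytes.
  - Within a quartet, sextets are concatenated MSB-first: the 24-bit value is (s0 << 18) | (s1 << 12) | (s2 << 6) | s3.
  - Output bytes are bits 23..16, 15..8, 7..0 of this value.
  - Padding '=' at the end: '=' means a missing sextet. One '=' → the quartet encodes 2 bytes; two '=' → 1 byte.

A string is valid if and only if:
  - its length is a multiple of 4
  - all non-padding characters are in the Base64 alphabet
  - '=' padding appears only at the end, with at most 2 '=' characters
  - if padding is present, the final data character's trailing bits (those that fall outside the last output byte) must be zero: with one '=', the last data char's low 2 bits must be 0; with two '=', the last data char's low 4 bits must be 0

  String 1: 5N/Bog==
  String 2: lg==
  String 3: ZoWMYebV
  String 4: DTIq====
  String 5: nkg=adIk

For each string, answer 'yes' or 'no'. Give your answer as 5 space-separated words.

Answer: yes yes yes no no

Derivation:
String 1: '5N/Bog==' → valid
String 2: 'lg==' → valid
String 3: 'ZoWMYebV' → valid
String 4: 'DTIq====' → invalid (4 pad chars (max 2))
String 5: 'nkg=adIk' → invalid (bad char(s): ['=']; '=' in middle)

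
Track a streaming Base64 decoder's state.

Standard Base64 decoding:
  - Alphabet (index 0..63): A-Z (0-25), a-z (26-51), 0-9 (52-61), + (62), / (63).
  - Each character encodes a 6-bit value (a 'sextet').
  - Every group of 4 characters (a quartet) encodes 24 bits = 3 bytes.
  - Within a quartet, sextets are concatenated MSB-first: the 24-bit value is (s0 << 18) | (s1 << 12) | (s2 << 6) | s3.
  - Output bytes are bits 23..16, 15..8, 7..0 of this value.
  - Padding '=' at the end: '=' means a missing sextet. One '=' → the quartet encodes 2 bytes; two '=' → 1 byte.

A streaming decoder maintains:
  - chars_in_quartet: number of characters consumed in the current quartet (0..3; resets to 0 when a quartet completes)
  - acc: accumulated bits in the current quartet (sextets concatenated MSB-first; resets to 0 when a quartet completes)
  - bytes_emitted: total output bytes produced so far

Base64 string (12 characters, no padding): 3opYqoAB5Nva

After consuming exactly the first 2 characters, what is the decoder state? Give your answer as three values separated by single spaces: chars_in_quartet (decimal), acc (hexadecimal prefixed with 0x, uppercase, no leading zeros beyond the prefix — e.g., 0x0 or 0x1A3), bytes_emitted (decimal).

Answer: 2 0xDE8 0

Derivation:
After char 0 ('3'=55): chars_in_quartet=1 acc=0x37 bytes_emitted=0
After char 1 ('o'=40): chars_in_quartet=2 acc=0xDE8 bytes_emitted=0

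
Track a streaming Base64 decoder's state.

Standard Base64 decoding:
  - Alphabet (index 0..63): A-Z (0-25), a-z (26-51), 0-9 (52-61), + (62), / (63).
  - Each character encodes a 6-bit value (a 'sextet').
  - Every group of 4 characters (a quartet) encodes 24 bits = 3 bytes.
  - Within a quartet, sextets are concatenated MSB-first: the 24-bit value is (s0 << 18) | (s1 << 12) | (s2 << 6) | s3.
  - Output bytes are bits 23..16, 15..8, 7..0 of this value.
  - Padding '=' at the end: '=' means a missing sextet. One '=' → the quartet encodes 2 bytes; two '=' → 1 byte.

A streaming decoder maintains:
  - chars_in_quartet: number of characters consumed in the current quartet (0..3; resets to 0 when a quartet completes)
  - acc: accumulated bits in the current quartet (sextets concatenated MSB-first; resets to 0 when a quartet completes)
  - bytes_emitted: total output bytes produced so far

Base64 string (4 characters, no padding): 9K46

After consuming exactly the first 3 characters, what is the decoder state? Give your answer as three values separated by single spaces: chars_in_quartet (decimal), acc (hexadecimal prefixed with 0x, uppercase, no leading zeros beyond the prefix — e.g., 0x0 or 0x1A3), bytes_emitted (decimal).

Answer: 3 0x3D2B8 0

Derivation:
After char 0 ('9'=61): chars_in_quartet=1 acc=0x3D bytes_emitted=0
After char 1 ('K'=10): chars_in_quartet=2 acc=0xF4A bytes_emitted=0
After char 2 ('4'=56): chars_in_quartet=3 acc=0x3D2B8 bytes_emitted=0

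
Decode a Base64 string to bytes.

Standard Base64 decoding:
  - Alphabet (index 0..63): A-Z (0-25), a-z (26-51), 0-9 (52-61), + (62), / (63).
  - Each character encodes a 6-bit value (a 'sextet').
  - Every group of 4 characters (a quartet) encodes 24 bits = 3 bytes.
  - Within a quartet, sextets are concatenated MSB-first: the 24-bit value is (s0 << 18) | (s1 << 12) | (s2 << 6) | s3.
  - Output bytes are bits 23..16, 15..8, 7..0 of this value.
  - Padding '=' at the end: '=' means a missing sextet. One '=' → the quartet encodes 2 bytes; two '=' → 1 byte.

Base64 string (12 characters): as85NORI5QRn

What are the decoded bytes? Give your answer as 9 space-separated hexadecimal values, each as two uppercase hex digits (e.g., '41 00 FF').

After char 0 ('a'=26): chars_in_quartet=1 acc=0x1A bytes_emitted=0
After char 1 ('s'=44): chars_in_quartet=2 acc=0x6AC bytes_emitted=0
After char 2 ('8'=60): chars_in_quartet=3 acc=0x1AB3C bytes_emitted=0
After char 3 ('5'=57): chars_in_quartet=4 acc=0x6ACF39 -> emit 6A CF 39, reset; bytes_emitted=3
After char 4 ('N'=13): chars_in_quartet=1 acc=0xD bytes_emitted=3
After char 5 ('O'=14): chars_in_quartet=2 acc=0x34E bytes_emitted=3
After char 6 ('R'=17): chars_in_quartet=3 acc=0xD391 bytes_emitted=3
After char 7 ('I'=8): chars_in_quartet=4 acc=0x34E448 -> emit 34 E4 48, reset; bytes_emitted=6
After char 8 ('5'=57): chars_in_quartet=1 acc=0x39 bytes_emitted=6
After char 9 ('Q'=16): chars_in_quartet=2 acc=0xE50 bytes_emitted=6
After char 10 ('R'=17): chars_in_quartet=3 acc=0x39411 bytes_emitted=6
After char 11 ('n'=39): chars_in_quartet=4 acc=0xE50467 -> emit E5 04 67, reset; bytes_emitted=9

Answer: 6A CF 39 34 E4 48 E5 04 67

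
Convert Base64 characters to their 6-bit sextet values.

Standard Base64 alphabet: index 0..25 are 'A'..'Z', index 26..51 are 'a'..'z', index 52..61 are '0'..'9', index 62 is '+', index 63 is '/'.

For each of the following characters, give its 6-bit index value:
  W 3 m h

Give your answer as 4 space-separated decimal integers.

Answer: 22 55 38 33

Derivation:
'W': A..Z range, ord('W') − ord('A') = 22
'3': 0..9 range, 52 + ord('3') − ord('0') = 55
'm': a..z range, 26 + ord('m') − ord('a') = 38
'h': a..z range, 26 + ord('h') − ord('a') = 33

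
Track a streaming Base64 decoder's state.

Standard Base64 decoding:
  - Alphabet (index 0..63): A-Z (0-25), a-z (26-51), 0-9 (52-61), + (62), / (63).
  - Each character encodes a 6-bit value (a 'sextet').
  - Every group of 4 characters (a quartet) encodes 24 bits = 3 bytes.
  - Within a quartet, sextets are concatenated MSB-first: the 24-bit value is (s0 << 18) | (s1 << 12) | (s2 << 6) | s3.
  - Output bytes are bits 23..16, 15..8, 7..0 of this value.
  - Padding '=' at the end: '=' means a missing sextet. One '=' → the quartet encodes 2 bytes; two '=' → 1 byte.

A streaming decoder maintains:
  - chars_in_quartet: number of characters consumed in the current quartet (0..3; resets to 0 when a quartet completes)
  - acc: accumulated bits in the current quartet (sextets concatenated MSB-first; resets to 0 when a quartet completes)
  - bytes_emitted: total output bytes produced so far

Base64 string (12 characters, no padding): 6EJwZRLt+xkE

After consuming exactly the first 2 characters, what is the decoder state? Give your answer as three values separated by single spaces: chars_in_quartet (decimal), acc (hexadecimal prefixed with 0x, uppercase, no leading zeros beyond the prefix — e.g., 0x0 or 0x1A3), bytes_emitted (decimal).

Answer: 2 0xE84 0

Derivation:
After char 0 ('6'=58): chars_in_quartet=1 acc=0x3A bytes_emitted=0
After char 1 ('E'=4): chars_in_quartet=2 acc=0xE84 bytes_emitted=0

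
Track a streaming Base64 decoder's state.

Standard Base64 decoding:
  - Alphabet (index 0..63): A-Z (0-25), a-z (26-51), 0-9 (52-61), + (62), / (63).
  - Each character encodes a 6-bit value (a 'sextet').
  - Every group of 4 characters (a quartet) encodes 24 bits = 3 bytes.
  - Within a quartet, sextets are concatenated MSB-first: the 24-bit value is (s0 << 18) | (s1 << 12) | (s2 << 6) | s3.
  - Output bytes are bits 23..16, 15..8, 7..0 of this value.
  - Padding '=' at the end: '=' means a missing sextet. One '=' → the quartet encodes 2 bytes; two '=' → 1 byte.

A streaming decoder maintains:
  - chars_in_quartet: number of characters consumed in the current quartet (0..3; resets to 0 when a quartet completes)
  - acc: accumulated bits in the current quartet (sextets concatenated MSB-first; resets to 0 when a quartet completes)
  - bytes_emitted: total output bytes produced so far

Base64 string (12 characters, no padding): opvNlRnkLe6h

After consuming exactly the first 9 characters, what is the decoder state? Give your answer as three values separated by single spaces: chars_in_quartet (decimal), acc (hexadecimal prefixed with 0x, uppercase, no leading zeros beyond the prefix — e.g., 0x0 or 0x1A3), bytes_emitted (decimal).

Answer: 1 0xB 6

Derivation:
After char 0 ('o'=40): chars_in_quartet=1 acc=0x28 bytes_emitted=0
After char 1 ('p'=41): chars_in_quartet=2 acc=0xA29 bytes_emitted=0
After char 2 ('v'=47): chars_in_quartet=3 acc=0x28A6F bytes_emitted=0
After char 3 ('N'=13): chars_in_quartet=4 acc=0xA29BCD -> emit A2 9B CD, reset; bytes_emitted=3
After char 4 ('l'=37): chars_in_quartet=1 acc=0x25 bytes_emitted=3
After char 5 ('R'=17): chars_in_quartet=2 acc=0x951 bytes_emitted=3
After char 6 ('n'=39): chars_in_quartet=3 acc=0x25467 bytes_emitted=3
After char 7 ('k'=36): chars_in_quartet=4 acc=0x9519E4 -> emit 95 19 E4, reset; bytes_emitted=6
After char 8 ('L'=11): chars_in_quartet=1 acc=0xB bytes_emitted=6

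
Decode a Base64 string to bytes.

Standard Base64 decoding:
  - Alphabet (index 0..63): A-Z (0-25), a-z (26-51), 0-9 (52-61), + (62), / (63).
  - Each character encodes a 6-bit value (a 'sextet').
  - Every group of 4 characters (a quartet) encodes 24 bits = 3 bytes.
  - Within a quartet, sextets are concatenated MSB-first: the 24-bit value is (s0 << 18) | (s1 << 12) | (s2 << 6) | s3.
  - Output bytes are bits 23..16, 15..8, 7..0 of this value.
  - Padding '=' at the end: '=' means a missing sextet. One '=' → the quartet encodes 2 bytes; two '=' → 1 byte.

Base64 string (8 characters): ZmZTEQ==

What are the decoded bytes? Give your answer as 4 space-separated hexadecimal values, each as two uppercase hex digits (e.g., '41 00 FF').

Answer: 66 66 53 11

Derivation:
After char 0 ('Z'=25): chars_in_quartet=1 acc=0x19 bytes_emitted=0
After char 1 ('m'=38): chars_in_quartet=2 acc=0x666 bytes_emitted=0
After char 2 ('Z'=25): chars_in_quartet=3 acc=0x19999 bytes_emitted=0
After char 3 ('T'=19): chars_in_quartet=4 acc=0x666653 -> emit 66 66 53, reset; bytes_emitted=3
After char 4 ('E'=4): chars_in_quartet=1 acc=0x4 bytes_emitted=3
After char 5 ('Q'=16): chars_in_quartet=2 acc=0x110 bytes_emitted=3
Padding '==': partial quartet acc=0x110 -> emit 11; bytes_emitted=4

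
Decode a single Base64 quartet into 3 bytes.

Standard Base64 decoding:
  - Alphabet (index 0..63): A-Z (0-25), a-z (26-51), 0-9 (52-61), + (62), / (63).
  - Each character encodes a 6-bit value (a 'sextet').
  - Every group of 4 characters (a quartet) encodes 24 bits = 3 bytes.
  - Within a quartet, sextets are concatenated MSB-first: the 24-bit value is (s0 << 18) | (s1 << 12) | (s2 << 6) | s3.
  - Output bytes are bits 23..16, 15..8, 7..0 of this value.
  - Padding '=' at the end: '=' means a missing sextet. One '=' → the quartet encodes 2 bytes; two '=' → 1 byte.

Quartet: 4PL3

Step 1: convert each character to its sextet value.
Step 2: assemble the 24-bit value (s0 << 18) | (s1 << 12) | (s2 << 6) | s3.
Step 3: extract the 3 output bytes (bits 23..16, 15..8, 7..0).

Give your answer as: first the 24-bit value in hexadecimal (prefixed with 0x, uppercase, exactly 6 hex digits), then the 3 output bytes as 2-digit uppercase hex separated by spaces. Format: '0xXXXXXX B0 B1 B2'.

Answer: 0xE0F2F7 E0 F2 F7

Derivation:
Sextets: 4=56, P=15, L=11, 3=55
24-bit: (56<<18) | (15<<12) | (11<<6) | 55
      = 0xE00000 | 0x00F000 | 0x0002C0 | 0x000037
      = 0xE0F2F7
Bytes: (v>>16)&0xFF=E0, (v>>8)&0xFF=F2, v&0xFF=F7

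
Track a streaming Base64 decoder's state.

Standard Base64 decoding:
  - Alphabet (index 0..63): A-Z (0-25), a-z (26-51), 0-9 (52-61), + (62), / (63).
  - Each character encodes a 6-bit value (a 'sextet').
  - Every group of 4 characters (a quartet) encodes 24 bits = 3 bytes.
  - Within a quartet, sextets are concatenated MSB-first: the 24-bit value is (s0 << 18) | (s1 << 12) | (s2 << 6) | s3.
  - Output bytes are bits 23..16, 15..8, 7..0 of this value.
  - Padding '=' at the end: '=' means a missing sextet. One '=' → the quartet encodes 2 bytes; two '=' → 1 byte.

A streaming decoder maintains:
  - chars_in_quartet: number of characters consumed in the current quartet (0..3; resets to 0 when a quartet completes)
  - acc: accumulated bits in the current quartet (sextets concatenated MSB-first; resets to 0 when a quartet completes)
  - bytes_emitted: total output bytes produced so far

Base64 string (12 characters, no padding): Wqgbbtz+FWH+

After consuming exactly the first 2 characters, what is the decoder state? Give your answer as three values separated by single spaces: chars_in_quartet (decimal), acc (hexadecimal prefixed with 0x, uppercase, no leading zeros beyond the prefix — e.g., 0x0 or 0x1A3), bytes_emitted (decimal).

Answer: 2 0x5AA 0

Derivation:
After char 0 ('W'=22): chars_in_quartet=1 acc=0x16 bytes_emitted=0
After char 1 ('q'=42): chars_in_quartet=2 acc=0x5AA bytes_emitted=0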